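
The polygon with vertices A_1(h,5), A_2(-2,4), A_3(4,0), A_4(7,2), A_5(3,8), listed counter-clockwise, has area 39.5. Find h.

-3

The doubled signed area Σ (x_i y_{i+1} − x_{i+1} y_i) is linear in h.
With h=0 it equals 67; the coefficient of h is -4 (from the two edges through A_1).
So -4·h + 67 = 2·39.5 = 79 ⇒ h = -3.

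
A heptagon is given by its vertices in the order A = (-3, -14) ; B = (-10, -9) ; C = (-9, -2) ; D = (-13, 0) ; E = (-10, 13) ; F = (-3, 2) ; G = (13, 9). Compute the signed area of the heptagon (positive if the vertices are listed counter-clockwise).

Σ = (-113) + (-61) + (-26) + (-169) + (19) + (-53) + (-155) = -558
Signed area = Σ/2 = -279 (negative ⇒ clockwise traversal).

-279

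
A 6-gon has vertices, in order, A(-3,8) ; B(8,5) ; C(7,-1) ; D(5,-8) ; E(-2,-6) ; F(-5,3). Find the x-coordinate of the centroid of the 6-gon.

Apply the shoelace formula. First the cross-terms c_i = x_i·y_{i+1} − x_{i+1}·y_i:
  -79, -43, -51, -46, -36, -31  ⇒  2A = -286, A = -143.
Then Σ (x_i + x_{i+1})·c_i = -1290, so x̄ = -1290 / (6·(-143)) = 215/143.

215/143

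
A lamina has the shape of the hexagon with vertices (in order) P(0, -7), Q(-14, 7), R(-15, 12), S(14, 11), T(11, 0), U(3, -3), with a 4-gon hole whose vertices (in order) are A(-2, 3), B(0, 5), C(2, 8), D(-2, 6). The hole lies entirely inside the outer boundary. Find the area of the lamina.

327.5

Outer boundary:
Σ = (-98) + (-63) + (-333) + (-121) + (-33) + (-21) = -669
Area = |Σ|/2 = 334.5.
Hole:
Apply the surveyor's formula: 2A = Σ (x_i·y_{i+1} − x_{i+1}·y_i), indices taken mod 4.
Σ = (-10) + (-10) + (28) + (6) = 14
Area = |Σ|/2 = 7.
Net area = 334.5 − 7 = 327.5.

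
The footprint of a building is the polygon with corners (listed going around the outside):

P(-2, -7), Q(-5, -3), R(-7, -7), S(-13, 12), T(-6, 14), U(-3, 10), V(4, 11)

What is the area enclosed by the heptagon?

198.5

Cross-terms: -29, 14, -175, -110, -18, -73, -6  ⇒  Σ = -397
Area = |Σ|/2 = 198.5.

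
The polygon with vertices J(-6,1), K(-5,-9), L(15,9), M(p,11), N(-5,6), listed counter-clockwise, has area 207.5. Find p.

Write out the shoelace sum; only the two edges meeting at M involve p:
2·Area = [(15·11 − p·9) + (p·6 − (-5)·11)] + 180
       = -3·p + 400 = 415
⇒ p = -5.

-5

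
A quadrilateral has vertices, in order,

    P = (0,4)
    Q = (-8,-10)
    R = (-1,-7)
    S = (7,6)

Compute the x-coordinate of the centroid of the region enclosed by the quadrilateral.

Apply Gauss's area formula. First the cross-terms c_i = x_i·y_{i+1} − x_{i+1}·y_i:
  32, 46, 43, 28  ⇒  2A = 149, A = 74.5.
Then Σ (x_i + x_{i+1})·c_i = -216, so x̄ = -216 / (6·74.5) = -72/149.

-72/149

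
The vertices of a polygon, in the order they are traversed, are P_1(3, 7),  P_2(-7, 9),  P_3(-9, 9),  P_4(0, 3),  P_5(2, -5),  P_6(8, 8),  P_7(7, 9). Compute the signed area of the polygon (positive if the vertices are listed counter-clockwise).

Apply Gauss's area formula: 2A = Σ (x_i·y_{i+1} − x_{i+1}·y_i), indices taken mod 7.
Σ = (76) + (18) + (-27) + (-6) + (56) + (16) + (22) = 155
Signed area = Σ/2 = 77.5 (positive ⇒ counter-clockwise traversal).

77.5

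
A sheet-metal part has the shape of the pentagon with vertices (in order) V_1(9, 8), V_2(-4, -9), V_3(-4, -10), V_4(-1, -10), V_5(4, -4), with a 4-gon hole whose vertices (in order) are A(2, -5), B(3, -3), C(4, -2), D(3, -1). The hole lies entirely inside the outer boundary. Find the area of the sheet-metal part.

Outer boundary:
Apply the shoelace (surveyor's) formula: 2A = Σ (x_i·y_{i+1} − x_{i+1}·y_i), indices taken mod 5.
V_1→V_2: (9)(-9) − (-4)(8) = -49
V_2→V_3: (-4)(-10) − (-4)(-9) = 4
V_3→V_4: (-4)(-10) − (-1)(-10) = 30
V_4→V_5: (-1)(-4) − (4)(-10) = 44
V_5→V_1: (4)(8) − (9)(-4) = 68
Σ = 97
Area = |Σ|/2 = 48.5.
Hole:
Σ = (9) + (6) + (2) + (-13) = 4
Area = |Σ|/2 = 2.
Net area = 48.5 − 2 = 46.5.

46.5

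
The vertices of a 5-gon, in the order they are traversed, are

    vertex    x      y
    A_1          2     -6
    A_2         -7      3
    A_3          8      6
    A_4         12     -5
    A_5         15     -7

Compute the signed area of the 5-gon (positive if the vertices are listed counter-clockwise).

A_1→A_2: (2)(3) − (-7)(-6) = -36
A_2→A_3: (-7)(6) − (8)(3) = -66
A_3→A_4: (8)(-5) − (12)(6) = -112
A_4→A_5: (12)(-7) − (15)(-5) = -9
A_5→A_1: (15)(-6) − (2)(-7) = -76
Σ = -299
Signed area = Σ/2 = -149.5 (negative ⇒ clockwise traversal).

-149.5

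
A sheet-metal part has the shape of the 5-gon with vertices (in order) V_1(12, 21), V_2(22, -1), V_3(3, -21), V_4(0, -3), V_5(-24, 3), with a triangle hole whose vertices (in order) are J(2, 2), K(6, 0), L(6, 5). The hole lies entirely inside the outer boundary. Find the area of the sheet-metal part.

Outer boundary:
V_1→V_2: (12)(-1) − (22)(21) = -474
V_2→V_3: (22)(-21) − (3)(-1) = -459
V_3→V_4: (3)(-3) − (0)(-21) = -9
V_4→V_5: (0)(3) − (-24)(-3) = -72
V_5→V_1: (-24)(21) − (12)(3) = -540
Σ = -1554
Area = |Σ|/2 = 777.
Hole:
Cross-terms: -12, 30, 2  ⇒  Σ = 20
Area = |Σ|/2 = 10.
Net area = 777 − 10 = 767.

767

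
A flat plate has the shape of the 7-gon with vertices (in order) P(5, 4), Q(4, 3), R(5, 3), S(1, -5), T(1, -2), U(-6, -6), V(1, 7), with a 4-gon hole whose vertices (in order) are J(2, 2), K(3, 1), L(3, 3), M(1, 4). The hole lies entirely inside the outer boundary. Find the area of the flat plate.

54.5

Outer boundary:
Σ = (-1) + (-3) + (-28) + (3) + (-18) + (-36) + (-31) = -114
Area = |Σ|/2 = 57.
Hole:
Apply the surveyor's formula: 2A = Σ (x_i·y_{i+1} − x_{i+1}·y_i), indices taken mod 4.
Σ = (-4) + (6) + (9) + (-6) = 5
Area = |Σ|/2 = 2.5.
Net area = 57 − 2.5 = 54.5.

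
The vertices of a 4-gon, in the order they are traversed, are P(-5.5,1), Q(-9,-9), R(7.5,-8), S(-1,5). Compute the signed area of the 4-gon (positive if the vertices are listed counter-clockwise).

127

Apply the surveyor's formula: 2A = Σ (x_i·y_{i+1} − x_{i+1}·y_i), indices taken mod 4.
Σ = (58.5) + (139.5) + (29.5) + (26.5) = 254
Signed area = Σ/2 = 127 (positive ⇒ counter-clockwise traversal).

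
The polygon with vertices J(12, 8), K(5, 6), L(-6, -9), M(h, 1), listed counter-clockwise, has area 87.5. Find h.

Write out the shoelace sum; only the two edges meeting at M involve h:
2·Area = [((-6)·1 − h·(-9)) + (h·8 − 12·1)] + 23
       = 17·h + 5 = 175
⇒ h = 10.

10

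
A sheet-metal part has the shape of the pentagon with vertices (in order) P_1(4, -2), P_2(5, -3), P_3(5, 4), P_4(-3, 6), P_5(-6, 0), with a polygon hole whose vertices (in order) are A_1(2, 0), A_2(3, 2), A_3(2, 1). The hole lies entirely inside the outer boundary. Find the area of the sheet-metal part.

61

Outer boundary:
Cross-terms: -2, 35, 42, 36, 12  ⇒  Σ = 123
Area = |Σ|/2 = 61.5.
Hole:
Σ = (4) + (-1) + (-2) = 1
Area = |Σ|/2 = 0.5.
Net area = 61.5 − 0.5 = 61.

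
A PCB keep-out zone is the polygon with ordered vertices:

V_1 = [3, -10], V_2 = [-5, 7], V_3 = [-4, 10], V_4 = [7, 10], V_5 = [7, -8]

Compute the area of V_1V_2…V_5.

Σ = (-29) + (-22) + (-110) + (-126) + (-46) = -333
Area = |Σ|/2 = 166.5.

166.5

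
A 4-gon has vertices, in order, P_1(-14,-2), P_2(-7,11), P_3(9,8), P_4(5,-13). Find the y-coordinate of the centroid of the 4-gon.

11/28

Apply the shoelace (surveyor's) formula. First the cross-terms c_i = x_i·y_{i+1} − x_{i+1}·y_i:
  -168, -155, -157, -192  ⇒  2A = -672, A = -336.
Then Σ (y_i + y_{i+1})·c_i = -792, so ȳ = -792 / (6·(-336)) = 11/28.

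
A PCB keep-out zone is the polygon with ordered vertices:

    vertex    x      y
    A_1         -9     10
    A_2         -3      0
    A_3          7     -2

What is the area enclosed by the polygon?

A_1→A_2: (-9)(0) − (-3)(10) = 30
A_2→A_3: (-3)(-2) − (7)(0) = 6
A_3→A_1: (7)(10) − (-9)(-2) = 52
Σ = 88
Area = |Σ|/2 = 44.

44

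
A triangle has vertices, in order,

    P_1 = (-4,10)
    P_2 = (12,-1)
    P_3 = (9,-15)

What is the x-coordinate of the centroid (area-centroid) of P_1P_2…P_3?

17/3

Apply Gauss's area formula. First the cross-terms c_i = x_i·y_{i+1} − x_{i+1}·y_i:
  -116, -171, 30  ⇒  2A = -257, A = -128.5.
Then Σ (x_i + x_{i+1})·c_i = -4369, so x̄ = -4369 / (6·(-128.5)) = 17/3.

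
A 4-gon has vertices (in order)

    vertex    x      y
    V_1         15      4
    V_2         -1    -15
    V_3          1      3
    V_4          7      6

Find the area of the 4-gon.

143

Apply the shoelace (surveyor's) formula: 2A = Σ (x_i·y_{i+1} − x_{i+1}·y_i), indices taken mod 4.
Σ = (-221) + (12) + (-15) + (-62) = -286
Area = |Σ|/2 = 143.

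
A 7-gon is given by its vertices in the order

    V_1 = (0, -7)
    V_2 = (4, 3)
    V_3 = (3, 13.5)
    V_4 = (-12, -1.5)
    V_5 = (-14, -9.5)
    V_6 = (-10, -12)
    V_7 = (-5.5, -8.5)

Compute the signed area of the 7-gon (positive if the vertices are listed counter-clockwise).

227

Apply Gauss's area formula: 2A = Σ (x_i·y_{i+1} − x_{i+1}·y_i), indices taken mod 7.
V_1→V_2: (0)(3) − (4)(-7) = 28
V_2→V_3: (4)(13.5) − (3)(3) = 45
V_3→V_4: (3)(-1.5) − (-12)(13.5) = 157.5
V_4→V_5: (-12)(-9.5) − (-14)(-1.5) = 93
V_5→V_6: (-14)(-12) − (-10)(-9.5) = 73
V_6→V_7: (-10)(-8.5) − (-5.5)(-12) = 19
V_7→V_1: (-5.5)(-7) − (0)(-8.5) = 38.5
Σ = 454
Signed area = Σ/2 = 227 (positive ⇒ counter-clockwise traversal).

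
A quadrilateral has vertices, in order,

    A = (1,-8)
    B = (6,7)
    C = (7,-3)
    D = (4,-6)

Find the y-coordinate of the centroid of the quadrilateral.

Apply the shoelace formula. First the cross-terms c_i = x_i·y_{i+1} − x_{i+1}·y_i:
  55, -67, -30, -26  ⇒  2A = -68, A = -34.
Then Σ (y_i + y_{i+1})·c_i = 311, so ȳ = 311 / (6·(-34)) = -311/204.

-311/204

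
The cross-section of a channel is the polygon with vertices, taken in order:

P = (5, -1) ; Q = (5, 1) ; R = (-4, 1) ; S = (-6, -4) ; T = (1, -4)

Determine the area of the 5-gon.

44

Apply Gauss's area formula: 2A = Σ (x_i·y_{i+1} − x_{i+1}·y_i), indices taken mod 5.
Σ = (10) + (9) + (22) + (28) + (19) = 88
Area = |Σ|/2 = 44.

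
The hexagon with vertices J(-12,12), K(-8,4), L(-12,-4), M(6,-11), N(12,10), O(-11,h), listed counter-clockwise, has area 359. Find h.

11

Write out the shoelace sum; only the two edges meeting at O involve h:
2·Area = [(12·h − (-11)·10) + ((-11)·12 − (-12)·h)] + 476
       = 24·h + 454 = 718
⇒ h = 11.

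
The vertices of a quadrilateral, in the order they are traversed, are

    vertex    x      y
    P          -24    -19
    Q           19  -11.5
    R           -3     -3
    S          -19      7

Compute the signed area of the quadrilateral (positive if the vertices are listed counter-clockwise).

498.25

Apply the surveyor's formula: 2A = Σ (x_i·y_{i+1} − x_{i+1}·y_i), indices taken mod 4.
Σ = (637) + (-91.5) + (-78) + (529) = 996.5
Signed area = Σ/2 = 498.25 (positive ⇒ counter-clockwise traversal).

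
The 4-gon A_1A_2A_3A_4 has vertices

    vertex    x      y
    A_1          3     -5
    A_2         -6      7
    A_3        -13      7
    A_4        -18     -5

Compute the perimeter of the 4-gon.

56

|A_1A_2| = √((-9)² + (12)²) = √225 = 15
|A_2A_3| = √((-7)² + (0)²) = √49 = 7
|A_3A_4| = √((-5)² + (-12)²) = √169 = 13
|A_4A_1| = √((21)² + (0)²) = √441 = 21
Perimeter = 15 + 7 + 13 + 21 = 56.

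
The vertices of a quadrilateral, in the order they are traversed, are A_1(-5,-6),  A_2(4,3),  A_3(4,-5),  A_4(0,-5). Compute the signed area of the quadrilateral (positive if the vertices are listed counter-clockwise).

-34

Apply Gauss's area formula: 2A = Σ (x_i·y_{i+1} − x_{i+1}·y_i), indices taken mod 4.
Cross-terms: 9, -32, -20, -25  ⇒  Σ = -68
Signed area = Σ/2 = -34 (negative ⇒ clockwise traversal).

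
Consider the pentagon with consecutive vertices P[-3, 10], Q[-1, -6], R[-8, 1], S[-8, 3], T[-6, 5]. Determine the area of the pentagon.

52

Apply the surveyor's formula: 2A = Σ (x_i·y_{i+1} − x_{i+1}·y_i), indices taken mod 5.
Σ = (28) + (-49) + (-16) + (-22) + (-45) = -104
Area = |Σ|/2 = 52.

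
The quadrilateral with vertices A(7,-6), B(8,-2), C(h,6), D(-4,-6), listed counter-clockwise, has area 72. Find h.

7

The doubled signed area Σ (x_i y_{i+1} − x_{i+1} y_i) is linear in h.
With h=0 it equals 172; the coefficient of h is -4 (from the two edges through C).
So -4·h + 172 = 2·72 = 144 ⇒ h = 7.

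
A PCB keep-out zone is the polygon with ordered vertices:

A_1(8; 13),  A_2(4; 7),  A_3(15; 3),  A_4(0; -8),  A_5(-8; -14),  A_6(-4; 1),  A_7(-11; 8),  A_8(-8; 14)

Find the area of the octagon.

Apply Gauss's area formula: 2A = Σ (x_i·y_{i+1} − x_{i+1}·y_i), indices taken mod 8.
Cross-terms: 4, -93, -120, -64, -64, -21, -90, -216  ⇒  Σ = -664
Area = |Σ|/2 = 332.

332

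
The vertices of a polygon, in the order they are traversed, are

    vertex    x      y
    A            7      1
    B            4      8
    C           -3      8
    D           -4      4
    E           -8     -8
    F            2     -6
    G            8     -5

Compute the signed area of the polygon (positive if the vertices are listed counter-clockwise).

Apply Gauss's area formula: 2A = Σ (x_i·y_{i+1} − x_{i+1}·y_i), indices taken mod 7.
Σ = (52) + (56) + (20) + (64) + (64) + (38) + (43) = 337
Signed area = Σ/2 = 168.5 (positive ⇒ counter-clockwise traversal).

168.5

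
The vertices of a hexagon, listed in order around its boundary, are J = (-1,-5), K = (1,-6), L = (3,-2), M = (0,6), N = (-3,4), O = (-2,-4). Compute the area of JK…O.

44.5

J→K: (-1)(-6) − (1)(-5) = 11
K→L: (1)(-2) − (3)(-6) = 16
L→M: (3)(6) − (0)(-2) = 18
M→N: (0)(4) − (-3)(6) = 18
N→O: (-3)(-4) − (-2)(4) = 20
O→J: (-2)(-5) − (-1)(-4) = 6
Σ = 89
Area = |Σ|/2 = 44.5.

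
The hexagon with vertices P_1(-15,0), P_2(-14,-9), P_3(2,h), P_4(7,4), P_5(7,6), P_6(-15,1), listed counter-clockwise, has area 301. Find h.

The doubled signed area Σ (x_i y_{i+1} − x_{i+1} y_i) is linear in h.
With h=0 it equals 287; the coefficient of h is -21 (from the two edges through P_3).
So -21·h + 287 = 2·301 = 602 ⇒ h = -15.

-15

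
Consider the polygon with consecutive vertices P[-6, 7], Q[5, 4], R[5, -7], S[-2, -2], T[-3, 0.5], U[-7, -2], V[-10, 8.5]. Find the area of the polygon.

117

Σ = (-59) + (-55) + (-24) + (-7) + (9.5) + (-79.5) + (-19) = -234
Area = |Σ|/2 = 117.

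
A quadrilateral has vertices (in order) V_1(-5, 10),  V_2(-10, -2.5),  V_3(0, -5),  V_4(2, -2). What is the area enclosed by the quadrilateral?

Apply the shoelace (surveyor's) formula: 2A = Σ (x_i·y_{i+1} − x_{i+1}·y_i), indices taken mod 4.
Cross-terms: 112.5, 50, 10, 10  ⇒  Σ = 182.5
Area = |Σ|/2 = 91.25.

91.25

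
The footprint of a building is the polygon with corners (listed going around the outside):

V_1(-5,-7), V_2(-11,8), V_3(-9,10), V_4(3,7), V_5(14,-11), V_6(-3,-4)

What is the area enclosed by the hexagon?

Apply Gauss's area formula: 2A = Σ (x_i·y_{i+1} − x_{i+1}·y_i), indices taken mod 6.
Cross-terms: -117, -38, -93, -131, -89, 1  ⇒  Σ = -467
Area = |Σ|/2 = 233.5.

233.5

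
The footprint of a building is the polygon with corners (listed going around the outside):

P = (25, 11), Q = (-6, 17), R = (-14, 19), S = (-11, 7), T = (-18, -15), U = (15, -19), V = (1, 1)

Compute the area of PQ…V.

Apply the shoelace (surveyor's) formula: 2A = Σ (x_i·y_{i+1} − x_{i+1}·y_i), indices taken mod 7.
Σ = (491) + (124) + (111) + (291) + (567) + (34) + (-14) = 1604
Area = |Σ|/2 = 802.

802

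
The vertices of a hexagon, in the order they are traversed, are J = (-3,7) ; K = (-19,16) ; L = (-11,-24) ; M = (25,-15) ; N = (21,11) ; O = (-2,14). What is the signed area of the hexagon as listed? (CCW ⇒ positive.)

J→K: (-3)(16) − (-19)(7) = 85
K→L: (-19)(-24) − (-11)(16) = 632
L→M: (-11)(-15) − (25)(-24) = 765
M→N: (25)(11) − (21)(-15) = 590
N→O: (21)(14) − (-2)(11) = 316
O→J: (-2)(7) − (-3)(14) = 28
Σ = 2416
Signed area = Σ/2 = 1208 (positive ⇒ counter-clockwise traversal).

1208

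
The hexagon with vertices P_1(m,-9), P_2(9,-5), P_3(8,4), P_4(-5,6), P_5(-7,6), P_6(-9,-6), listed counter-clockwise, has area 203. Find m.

The doubled signed area Σ (x_i y_{i+1} − x_{i+1} y_i) is linear in m.
With m=0 it equals 414; the coefficient of m is 1 (from the two edges through P_1).
So 1·m + 414 = 2·203 = 406 ⇒ m = -8.

-8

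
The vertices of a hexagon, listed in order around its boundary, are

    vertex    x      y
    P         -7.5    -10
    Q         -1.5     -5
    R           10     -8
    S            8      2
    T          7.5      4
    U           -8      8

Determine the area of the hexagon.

Apply the shoelace formula: 2A = Σ (x_i·y_{i+1} − x_{i+1}·y_i), indices taken mod 6.
Cross-terms: 22.5, 62, 84, 17, 92, 140  ⇒  Σ = 417.5
Area = |Σ|/2 = 208.75.

208.75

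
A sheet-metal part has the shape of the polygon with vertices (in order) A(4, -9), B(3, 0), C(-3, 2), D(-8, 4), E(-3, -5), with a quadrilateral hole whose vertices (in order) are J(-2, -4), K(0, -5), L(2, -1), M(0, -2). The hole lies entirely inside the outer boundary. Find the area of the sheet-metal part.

62

Outer boundary:
Apply the surveyor's formula: 2A = Σ (x_i·y_{i+1} − x_{i+1}·y_i), indices taken mod 5.
A→B: (4)(0) − (3)(-9) = 27
B→C: (3)(2) − (-3)(0) = 6
C→D: (-3)(4) − (-8)(2) = 4
D→E: (-8)(-5) − (-3)(4) = 52
E→A: (-3)(-9) − (4)(-5) = 47
Σ = 136
Area = |Σ|/2 = 68.
Hole:
Apply the surveyor's formula: 2A = Σ (x_i·y_{i+1} − x_{i+1}·y_i), indices taken mod 4.
Σ = (10) + (10) + (-4) + (-4) = 12
Area = |Σ|/2 = 6.
Net area = 68 − 6 = 62.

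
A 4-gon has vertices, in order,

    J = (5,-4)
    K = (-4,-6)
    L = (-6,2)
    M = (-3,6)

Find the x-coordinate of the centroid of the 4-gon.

-314/207

Apply Gauss's area formula. First the cross-terms c_i = x_i·y_{i+1} − x_{i+1}·y_i:
  -46, -44, -30, -18  ⇒  2A = -138, A = -69.
Then Σ (x_i + x_{i+1})·c_i = 628, so x̄ = 628 / (6·(-69)) = -314/207.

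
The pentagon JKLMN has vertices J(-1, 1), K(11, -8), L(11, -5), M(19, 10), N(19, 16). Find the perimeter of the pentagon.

|JK| = √((12)² + (-9)²) = √225 = 15
|KL| = √((0)² + (3)²) = √9 = 3
|LM| = √((8)² + (15)²) = √289 = 17
|MN| = √((0)² + (6)²) = √36 = 6
|NJ| = √((-20)² + (-15)²) = √625 = 25
Perimeter = 15 + 3 + 17 + 6 + 25 = 66.

66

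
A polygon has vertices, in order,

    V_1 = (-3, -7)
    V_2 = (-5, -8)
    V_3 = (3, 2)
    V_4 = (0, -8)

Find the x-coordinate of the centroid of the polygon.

-4/9

Apply the shoelace (surveyor's) formula. First the cross-terms c_i = x_i·y_{i+1} − x_{i+1}·y_i:
  -11, 14, -24, -24  ⇒  2A = -45, A = -22.5.
Then Σ (x_i + x_{i+1})·c_i = 60, so x̄ = 60 / (6·(-22.5)) = -4/9.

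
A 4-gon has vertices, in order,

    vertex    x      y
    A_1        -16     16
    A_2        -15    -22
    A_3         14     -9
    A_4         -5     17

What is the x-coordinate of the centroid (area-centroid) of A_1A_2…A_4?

-703/142

Apply the surveyor's formula. First the cross-terms c_i = x_i·y_{i+1} − x_{i+1}·y_i:
  592, 443, 193, 192  ⇒  2A = 1420, A = 710.
Then Σ (x_i + x_{i+1})·c_i = -21090, so x̄ = -21090 / (6·710) = -703/142.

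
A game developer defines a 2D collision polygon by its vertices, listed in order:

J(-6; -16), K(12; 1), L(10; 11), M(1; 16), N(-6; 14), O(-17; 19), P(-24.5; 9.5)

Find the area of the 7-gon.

Apply the shoelace formula: 2A = Σ (x_i·y_{i+1} − x_{i+1}·y_i), indices taken mod 7.
J→K: (-6)(1) − (12)(-16) = 186
K→L: (12)(11) − (10)(1) = 122
L→M: (10)(16) − (1)(11) = 149
M→N: (1)(14) − (-6)(16) = 110
N→O: (-6)(19) − (-17)(14) = 124
O→P: (-17)(9.5) − (-24.5)(19) = 304
P→J: (-24.5)(-16) − (-6)(9.5) = 449
Σ = 1444
Area = |Σ|/2 = 722.

722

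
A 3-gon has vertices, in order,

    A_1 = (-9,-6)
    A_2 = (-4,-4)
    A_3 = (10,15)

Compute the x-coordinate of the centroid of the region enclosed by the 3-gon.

Apply the shoelace (surveyor's) formula. First the cross-terms c_i = x_i·y_{i+1} − x_{i+1}·y_i:
  12, -20, 75  ⇒  2A = 67, A = 33.5.
Then Σ (x_i + x_{i+1})·c_i = -201, so x̄ = -201 / (6·33.5) = -1.

-1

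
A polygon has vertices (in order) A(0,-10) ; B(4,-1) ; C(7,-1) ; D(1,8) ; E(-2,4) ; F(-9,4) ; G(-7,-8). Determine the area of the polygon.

159

Σ = (40) + (3) + (57) + (20) + (28) + (100) + (70) = 318
Area = |Σ|/2 = 159.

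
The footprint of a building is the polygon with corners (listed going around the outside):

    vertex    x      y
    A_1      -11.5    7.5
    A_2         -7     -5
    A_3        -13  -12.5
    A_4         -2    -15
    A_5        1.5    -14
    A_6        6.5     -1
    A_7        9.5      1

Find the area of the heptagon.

Apply the shoelace formula: 2A = Σ (x_i·y_{i+1} − x_{i+1}·y_i), indices taken mod 7.
Cross-terms: 110, 22.5, 170, 50.5, 89.5, 16, 82.75  ⇒  Σ = 541.25
Area = |Σ|/2 = 270.625.

270.625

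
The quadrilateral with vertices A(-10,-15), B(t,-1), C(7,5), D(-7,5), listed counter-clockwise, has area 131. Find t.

The doubled signed area Σ (x_i y_{i+1} − x_{i+1} y_i) is linear in t.
With t=0 it equals 242; the coefficient of t is 20 (from the two edges through B).
So 20·t + 242 = 2·131 = 262 ⇒ t = 1.

1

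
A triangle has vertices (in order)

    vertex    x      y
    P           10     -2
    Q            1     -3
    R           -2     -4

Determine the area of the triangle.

Apply the shoelace formula: 2A = Σ (x_i·y_{i+1} − x_{i+1}·y_i), indices taken mod 3.
P→Q: (10)(-3) − (1)(-2) = -28
Q→R: (1)(-4) − (-2)(-3) = -10
R→P: (-2)(-2) − (10)(-4) = 44
Σ = 6
Area = |Σ|/2 = 3.

3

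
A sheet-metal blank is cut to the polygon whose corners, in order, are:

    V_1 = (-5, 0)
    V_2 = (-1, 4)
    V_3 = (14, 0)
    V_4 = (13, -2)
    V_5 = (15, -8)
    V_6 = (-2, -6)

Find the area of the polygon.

Cross-terms: -20, -56, -28, -74, -106, -30  ⇒  Σ = -314
Area = |Σ|/2 = 157.

157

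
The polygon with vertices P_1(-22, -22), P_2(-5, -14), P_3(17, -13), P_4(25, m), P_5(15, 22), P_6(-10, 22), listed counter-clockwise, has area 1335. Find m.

20

Write out the shoelace sum; only the two edges meeting at P_4 involve m:
2·Area = [(17·m − 25·(-13)) + (25·22 − 15·m)] + 1755
       = 2·m + 2630 = 2670
⇒ m = 20.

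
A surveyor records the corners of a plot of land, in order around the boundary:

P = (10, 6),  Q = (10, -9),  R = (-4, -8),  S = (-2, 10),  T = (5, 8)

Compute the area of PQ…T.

219

Apply the shoelace formula: 2A = Σ (x_i·y_{i+1} − x_{i+1}·y_i), indices taken mod 5.
Σ = (-150) + (-116) + (-56) + (-66) + (-50) = -438
Area = |Σ|/2 = 219.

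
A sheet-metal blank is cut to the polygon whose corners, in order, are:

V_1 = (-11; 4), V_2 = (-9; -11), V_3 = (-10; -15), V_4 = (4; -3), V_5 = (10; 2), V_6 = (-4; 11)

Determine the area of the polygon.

266.5

Apply the shoelace (surveyor's) formula: 2A = Σ (x_i·y_{i+1} − x_{i+1}·y_i), indices taken mod 6.
Σ = (157) + (25) + (90) + (38) + (118) + (105) = 533
Area = |Σ|/2 = 266.5.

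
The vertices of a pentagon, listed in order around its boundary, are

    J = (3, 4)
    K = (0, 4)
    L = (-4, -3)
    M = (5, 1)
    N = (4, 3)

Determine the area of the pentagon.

Σ = (12) + (16) + (11) + (11) + (7) = 57
Area = |Σ|/2 = 28.5.

28.5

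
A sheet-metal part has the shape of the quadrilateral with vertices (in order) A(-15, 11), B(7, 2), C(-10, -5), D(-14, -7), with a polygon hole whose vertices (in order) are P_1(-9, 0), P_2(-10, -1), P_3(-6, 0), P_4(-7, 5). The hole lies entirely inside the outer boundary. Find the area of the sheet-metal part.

Outer boundary:
Apply the surveyor's formula: 2A = Σ (x_i·y_{i+1} − x_{i+1}·y_i), indices taken mod 4.
Σ = (-107) + (-15) + (0) + (-259) = -381
Area = |Σ|/2 = 190.5.
Hole:
Apply the shoelace (surveyor's) formula: 2A = Σ (x_i·y_{i+1} − x_{i+1}·y_i), indices taken mod 4.
P_1→P_2: (-9)(-1) − (-10)(0) = 9
P_2→P_3: (-10)(0) − (-6)(-1) = -6
P_3→P_4: (-6)(5) − (-7)(0) = -30
P_4→P_1: (-7)(0) − (-9)(5) = 45
Σ = 18
Area = |Σ|/2 = 9.
Net area = 190.5 − 9 = 181.5.

181.5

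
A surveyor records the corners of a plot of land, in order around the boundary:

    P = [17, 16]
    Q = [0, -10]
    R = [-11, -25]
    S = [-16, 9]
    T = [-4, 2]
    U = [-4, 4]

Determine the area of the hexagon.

457.5

Apply the surveyor's formula: 2A = Σ (x_i·y_{i+1} − x_{i+1}·y_i), indices taken mod 6.
Σ = (-170) + (-110) + (-499) + (4) + (-8) + (-132) = -915
Area = |Σ|/2 = 457.5.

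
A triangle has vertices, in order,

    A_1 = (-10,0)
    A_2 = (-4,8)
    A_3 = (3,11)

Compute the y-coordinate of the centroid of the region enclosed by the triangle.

Apply the shoelace (surveyor's) formula. First the cross-terms c_i = x_i·y_{i+1} − x_{i+1}·y_i:
  -80, -68, 110  ⇒  2A = -38, A = -19.
Then Σ (y_i + y_{i+1})·c_i = -722, so ȳ = -722 / (6·(-19)) = 19/3.

19/3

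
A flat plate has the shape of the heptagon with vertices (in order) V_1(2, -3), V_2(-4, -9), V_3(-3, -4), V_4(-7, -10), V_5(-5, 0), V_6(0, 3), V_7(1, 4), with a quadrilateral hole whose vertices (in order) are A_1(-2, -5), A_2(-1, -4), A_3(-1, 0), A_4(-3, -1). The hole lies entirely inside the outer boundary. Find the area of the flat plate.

Outer boundary:
Apply Gauss's area formula: 2A = Σ (x_i·y_{i+1} − x_{i+1}·y_i), indices taken mod 7.
Cross-terms: -30, -11, 2, -50, -15, -3, -11  ⇒  Σ = -118
Area = |Σ|/2 = 59.
Hole:
Apply the shoelace (surveyor's) formula: 2A = Σ (x_i·y_{i+1} − x_{i+1}·y_i), indices taken mod 4.
Cross-terms: 3, -4, 1, 13  ⇒  Σ = 13
Area = |Σ|/2 = 6.5.
Net area = 59 − 6.5 = 52.5.

52.5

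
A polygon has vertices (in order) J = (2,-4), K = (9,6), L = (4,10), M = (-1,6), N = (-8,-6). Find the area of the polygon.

123

J→K: (2)(6) − (9)(-4) = 48
K→L: (9)(10) − (4)(6) = 66
L→M: (4)(6) − (-1)(10) = 34
M→N: (-1)(-6) − (-8)(6) = 54
N→J: (-8)(-4) − (2)(-6) = 44
Σ = 246
Area = |Σ|/2 = 123.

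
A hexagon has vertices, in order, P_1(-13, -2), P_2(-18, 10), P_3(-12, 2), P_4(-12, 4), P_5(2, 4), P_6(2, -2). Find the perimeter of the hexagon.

|P_1P_2| = √((-5)² + (12)²) = √169 = 13
|P_2P_3| = √((6)² + (-8)²) = √100 = 10
|P_3P_4| = √((0)² + (2)²) = √4 = 2
|P_4P_5| = √((14)² + (0)²) = √196 = 14
|P_5P_6| = √((0)² + (-6)²) = √36 = 6
|P_6P_1| = √((-15)² + (0)²) = √225 = 15
Perimeter = 13 + 10 + 2 + 14 + 6 + 15 = 60.

60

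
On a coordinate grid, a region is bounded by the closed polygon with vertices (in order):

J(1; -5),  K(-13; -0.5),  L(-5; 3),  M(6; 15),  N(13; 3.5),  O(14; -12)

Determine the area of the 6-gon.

Σ = (-65.5) + (-41.5) + (-93) + (-174) + (-205) + (-58) = -637
Area = |Σ|/2 = 318.5.

318.5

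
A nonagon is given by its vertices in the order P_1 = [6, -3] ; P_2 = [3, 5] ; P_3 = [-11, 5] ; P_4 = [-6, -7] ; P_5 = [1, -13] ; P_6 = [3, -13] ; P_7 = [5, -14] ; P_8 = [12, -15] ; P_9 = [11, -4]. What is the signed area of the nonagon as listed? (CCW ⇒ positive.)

275.5

Apply the shoelace (surveyor's) formula: 2A = Σ (x_i·y_{i+1} − x_{i+1}·y_i), indices taken mod 9.
Σ = (39) + (70) + (107) + (85) + (26) + (23) + (93) + (117) + (-9) = 551
Signed area = Σ/2 = 275.5 (positive ⇒ counter-clockwise traversal).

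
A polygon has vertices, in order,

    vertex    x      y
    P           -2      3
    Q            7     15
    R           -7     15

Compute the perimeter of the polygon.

|PQ| = √((9)² + (12)²) = √225 = 15
|QR| = √((-14)² + (0)²) = √196 = 14
|RP| = √((5)² + (-12)²) = √169 = 13
Perimeter = 15 + 14 + 13 = 42.

42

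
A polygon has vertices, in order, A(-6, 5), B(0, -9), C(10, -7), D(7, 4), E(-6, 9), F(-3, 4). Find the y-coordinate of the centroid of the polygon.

-56/83

Apply the surveyor's formula. First the cross-terms c_i = x_i·y_{i+1} − x_{i+1}·y_i:
  54, 90, 89, 87, 3, 9  ⇒  2A = 332, A = 166.
Then Σ (y_i + y_{i+1})·c_i = -672, so ȳ = -672 / (6·166) = -56/83.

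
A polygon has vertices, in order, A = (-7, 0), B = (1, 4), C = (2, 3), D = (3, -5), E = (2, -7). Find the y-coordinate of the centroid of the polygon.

Apply the shoelace formula. First the cross-terms c_i = x_i·y_{i+1} − x_{i+1}·y_i:
  -28, -5, -19, -11, -49  ⇒  2A = -112, A = -56.
Then Σ (y_i + y_{i+1})·c_i = 366, so ȳ = 366 / (6·(-56)) = -61/56.

-61/56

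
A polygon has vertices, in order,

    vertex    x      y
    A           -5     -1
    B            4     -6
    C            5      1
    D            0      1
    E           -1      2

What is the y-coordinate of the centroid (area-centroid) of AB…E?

-128/85

Apply the shoelace formula. First the cross-terms c_i = x_i·y_{i+1} − x_{i+1}·y_i:
  34, 34, 5, 1, 11  ⇒  2A = 85, A = 42.5.
Then Σ (y_i + y_{i+1})·c_i = -384, so ȳ = -384 / (6·42.5) = -128/85.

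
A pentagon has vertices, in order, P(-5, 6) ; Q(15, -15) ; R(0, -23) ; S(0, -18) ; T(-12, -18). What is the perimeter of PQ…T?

88

|PQ| = √((20)² + (-21)²) = √841 = 29
|QR| = √((-15)² + (-8)²) = √289 = 17
|RS| = √((0)² + (5)²) = √25 = 5
|ST| = √((-12)² + (0)²) = √144 = 12
|TP| = √((7)² + (24)²) = √625 = 25
Perimeter = 29 + 17 + 5 + 12 + 25 = 88.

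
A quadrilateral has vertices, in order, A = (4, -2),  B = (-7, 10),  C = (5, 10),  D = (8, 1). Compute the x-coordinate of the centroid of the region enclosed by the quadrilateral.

Apply the surveyor's formula. First the cross-terms c_i = x_i·y_{i+1} − x_{i+1}·y_i:
  26, -120, -75, -20  ⇒  2A = -189, A = -94.5.
Then Σ (x_i + x_{i+1})·c_i = -1053, so x̄ = -1053 / (6·(-94.5)) = 13/7.

13/7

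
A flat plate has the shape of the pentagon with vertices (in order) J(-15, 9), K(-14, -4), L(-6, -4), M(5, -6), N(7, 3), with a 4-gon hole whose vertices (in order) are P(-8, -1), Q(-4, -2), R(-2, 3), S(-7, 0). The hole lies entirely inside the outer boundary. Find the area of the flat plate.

207.5

Outer boundary:
Apply the shoelace (surveyor's) formula: 2A = Σ (x_i·y_{i+1} − x_{i+1}·y_i), indices taken mod 5.
Σ = (186) + (32) + (56) + (57) + (108) = 439
Area = |Σ|/2 = 219.5.
Hole:
Σ = (12) + (-16) + (21) + (7) = 24
Area = |Σ|/2 = 12.
Net area = 219.5 − 12 = 207.5.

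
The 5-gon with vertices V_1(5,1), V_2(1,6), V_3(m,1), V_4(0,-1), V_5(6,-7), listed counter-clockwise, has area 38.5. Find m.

0

The doubled signed area Σ (x_i y_{i+1} − x_{i+1} y_i) is linear in m.
With m=0 it equals 77; the coefficient of m is -7 (from the two edges through V_3).
So -7·m + 77 = 2·38.5 = 77 ⇒ m = 0.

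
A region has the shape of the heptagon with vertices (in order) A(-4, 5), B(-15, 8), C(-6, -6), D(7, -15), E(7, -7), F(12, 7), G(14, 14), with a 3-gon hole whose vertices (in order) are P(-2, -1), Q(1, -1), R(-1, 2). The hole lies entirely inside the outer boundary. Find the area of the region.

344.5

Outer boundary:
Σ = (43) + (138) + (132) + (56) + (133) + (70) + (126) = 698
Area = |Σ|/2 = 349.
Hole:
Σ = (3) + (1) + (5) = 9
Area = |Σ|/2 = 4.5.
Net area = 349 − 4.5 = 344.5.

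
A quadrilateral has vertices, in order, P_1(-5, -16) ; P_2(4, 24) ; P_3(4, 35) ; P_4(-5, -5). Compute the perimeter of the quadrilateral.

104

|P_1P_2| = √((9)² + (40)²) = √1681 = 41
|P_2P_3| = √((0)² + (11)²) = √121 = 11
|P_3P_4| = √((-9)² + (-40)²) = √1681 = 41
|P_4P_1| = √((0)² + (-11)²) = √121 = 11
Perimeter = 41 + 11 + 41 + 11 = 104.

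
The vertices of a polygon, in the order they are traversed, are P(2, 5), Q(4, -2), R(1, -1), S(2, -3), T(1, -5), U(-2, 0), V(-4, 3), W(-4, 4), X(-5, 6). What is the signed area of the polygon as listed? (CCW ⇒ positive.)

Cross-terms: -24, -2, -1, -7, -10, -6, -4, -4, -37  ⇒  Σ = -95
Signed area = Σ/2 = -47.5 (negative ⇒ clockwise traversal).

-47.5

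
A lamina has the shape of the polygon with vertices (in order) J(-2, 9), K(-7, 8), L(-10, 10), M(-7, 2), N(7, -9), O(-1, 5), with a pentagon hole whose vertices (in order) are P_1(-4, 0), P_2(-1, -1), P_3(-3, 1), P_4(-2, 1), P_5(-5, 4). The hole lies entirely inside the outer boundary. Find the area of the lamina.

85.5

Outer boundary:
Apply the shoelace (surveyor's) formula: 2A = Σ (x_i·y_{i+1} − x_{i+1}·y_i), indices taken mod 6.
Σ = (47) + (10) + (50) + (49) + (26) + (1) = 183
Area = |Σ|/2 = 91.5.
Hole:
Apply the shoelace formula: 2A = Σ (x_i·y_{i+1} − x_{i+1}·y_i), indices taken mod 5.
P_1→P_2: (-4)(-1) − (-1)(0) = 4
P_2→P_3: (-1)(1) − (-3)(-1) = -4
P_3→P_4: (-3)(1) − (-2)(1) = -1
P_4→P_5: (-2)(4) − (-5)(1) = -3
P_5→P_1: (-5)(0) − (-4)(4) = 16
Σ = 12
Area = |Σ|/2 = 6.
Net area = 91.5 − 6 = 85.5.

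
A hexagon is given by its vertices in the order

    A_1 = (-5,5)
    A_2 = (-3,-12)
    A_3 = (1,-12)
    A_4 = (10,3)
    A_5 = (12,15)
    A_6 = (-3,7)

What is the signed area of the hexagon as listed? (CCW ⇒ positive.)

Apply the shoelace (surveyor's) formula: 2A = Σ (x_i·y_{i+1} − x_{i+1}·y_i), indices taken mod 6.
Cross-terms: 75, 48, 123, 114, 129, 20  ⇒  Σ = 509
Signed area = Σ/2 = 254.5 (positive ⇒ counter-clockwise traversal).

254.5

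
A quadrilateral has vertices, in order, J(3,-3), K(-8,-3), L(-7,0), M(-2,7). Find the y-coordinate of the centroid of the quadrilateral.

Apply the shoelace formula. First the cross-terms c_i = x_i·y_{i+1} − x_{i+1}·y_i:
  -33, -21, -49, -15  ⇒  2A = -118, A = -59.
Then Σ (y_i + y_{i+1})·c_i = -142, so ȳ = -142 / (6·(-59)) = 71/177.

71/177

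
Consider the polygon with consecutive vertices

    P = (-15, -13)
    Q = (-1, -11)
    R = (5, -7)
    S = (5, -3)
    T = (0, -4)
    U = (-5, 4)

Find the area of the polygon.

Apply the surveyor's formula: 2A = Σ (x_i·y_{i+1} − x_{i+1}·y_i), indices taken mod 6.
P→Q: (-15)(-11) − (-1)(-13) = 152
Q→R: (-1)(-7) − (5)(-11) = 62
R→S: (5)(-3) − (5)(-7) = 20
S→T: (5)(-4) − (0)(-3) = -20
T→U: (0)(4) − (-5)(-4) = -20
U→P: (-5)(-13) − (-15)(4) = 125
Σ = 319
Area = |Σ|/2 = 159.5.

159.5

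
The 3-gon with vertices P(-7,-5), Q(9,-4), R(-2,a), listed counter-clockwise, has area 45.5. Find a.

Write out the shoelace sum; only the two edges meeting at R involve a:
2·Area = [(9·a − (-2)·(-4)) + ((-2)·(-5) − (-7)·a)] + 73
       = 16·a + 75 = 91
⇒ a = 1.

1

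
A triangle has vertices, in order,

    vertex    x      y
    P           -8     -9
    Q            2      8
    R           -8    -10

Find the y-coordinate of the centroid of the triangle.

-11/3

Apply Gauss's area formula. First the cross-terms c_i = x_i·y_{i+1} − x_{i+1}·y_i:
  -46, 44, -8  ⇒  2A = -10, A = -5.
Then Σ (y_i + y_{i+1})·c_i = 110, so ȳ = 110 / (6·(-5)) = -11/3.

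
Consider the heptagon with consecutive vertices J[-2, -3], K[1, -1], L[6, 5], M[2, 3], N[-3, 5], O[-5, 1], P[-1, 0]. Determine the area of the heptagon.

34.5

Apply the shoelace formula: 2A = Σ (x_i·y_{i+1} − x_{i+1}·y_i), indices taken mod 7.
Σ = (5) + (11) + (8) + (19) + (22) + (1) + (3) = 69
Area = |Σ|/2 = 34.5.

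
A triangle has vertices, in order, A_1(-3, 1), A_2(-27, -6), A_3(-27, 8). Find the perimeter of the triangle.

64

|A_1A_2| = √((-24)² + (-7)²) = √625 = 25
|A_2A_3| = √((0)² + (14)²) = √196 = 14
|A_3A_1| = √((24)² + (-7)²) = √625 = 25
Perimeter = 25 + 14 + 25 = 64.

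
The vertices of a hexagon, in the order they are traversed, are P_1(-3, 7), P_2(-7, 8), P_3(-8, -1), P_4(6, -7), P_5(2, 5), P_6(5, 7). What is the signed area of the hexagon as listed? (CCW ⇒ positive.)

Apply the shoelace formula: 2A = Σ (x_i·y_{i+1} − x_{i+1}·y_i), indices taken mod 6.
Σ = (25) + (71) + (62) + (44) + (-11) + (56) = 247
Signed area = Σ/2 = 123.5 (positive ⇒ counter-clockwise traversal).

123.5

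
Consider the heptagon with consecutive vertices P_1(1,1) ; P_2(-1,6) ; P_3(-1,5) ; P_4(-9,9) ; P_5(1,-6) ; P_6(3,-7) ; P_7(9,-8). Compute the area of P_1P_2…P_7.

P_1→P_2: (1)(6) − (-1)(1) = 7
P_2→P_3: (-1)(5) − (-1)(6) = 1
P_3→P_4: (-1)(9) − (-9)(5) = 36
P_4→P_5: (-9)(-6) − (1)(9) = 45
P_5→P_6: (1)(-7) − (3)(-6) = 11
P_6→P_7: (3)(-8) − (9)(-7) = 39
P_7→P_1: (9)(1) − (1)(-8) = 17
Σ = 156
Area = |Σ|/2 = 78.

78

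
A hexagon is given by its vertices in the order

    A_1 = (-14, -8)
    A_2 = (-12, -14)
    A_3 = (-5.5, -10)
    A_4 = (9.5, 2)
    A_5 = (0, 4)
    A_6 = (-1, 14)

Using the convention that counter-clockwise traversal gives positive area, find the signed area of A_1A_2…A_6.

236.5

A_1→A_2: (-14)(-14) − (-12)(-8) = 100
A_2→A_3: (-12)(-10) − (-5.5)(-14) = 43
A_3→A_4: (-5.5)(2) − (9.5)(-10) = 84
A_4→A_5: (9.5)(4) − (0)(2) = 38
A_5→A_6: (0)(14) − (-1)(4) = 4
A_6→A_1: (-1)(-8) − (-14)(14) = 204
Σ = 473
Signed area = Σ/2 = 236.5 (positive ⇒ counter-clockwise traversal).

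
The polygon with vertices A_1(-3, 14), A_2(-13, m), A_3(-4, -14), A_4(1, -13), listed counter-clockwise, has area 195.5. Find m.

-14

Write out the shoelace sum; only the two edges meeting at A_2 involve m:
2·Area = [((-3)·m − (-13)·14) + ((-13)·(-14) − (-4)·m)] + 41
       = 1·m + 405 = 391
⇒ m = -14.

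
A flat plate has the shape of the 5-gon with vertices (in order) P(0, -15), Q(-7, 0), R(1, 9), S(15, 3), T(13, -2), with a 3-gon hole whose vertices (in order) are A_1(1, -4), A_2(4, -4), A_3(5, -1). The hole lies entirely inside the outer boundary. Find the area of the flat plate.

Outer boundary:
P→Q: (0)(0) − (-7)(-15) = -105
Q→R: (-7)(9) − (1)(0) = -63
R→S: (1)(3) − (15)(9) = -132
S→T: (15)(-2) − (13)(3) = -69
T→P: (13)(-15) − (0)(-2) = -195
Σ = -564
Area = |Σ|/2 = 282.
Hole:
Apply the surveyor's formula: 2A = Σ (x_i·y_{i+1} − x_{i+1}·y_i), indices taken mod 3.
Σ = (12) + (16) + (-19) = 9
Area = |Σ|/2 = 4.5.
Net area = 282 − 4.5 = 277.5.

277.5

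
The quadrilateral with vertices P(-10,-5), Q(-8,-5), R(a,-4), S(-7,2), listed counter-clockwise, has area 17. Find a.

Write out the shoelace sum; only the two edges meeting at R involve a:
2·Area = [((-8)·(-4) − a·(-5)) + (a·2 − (-7)·(-4))] + 65
       = 7·a + 69 = 34
⇒ a = -5.

-5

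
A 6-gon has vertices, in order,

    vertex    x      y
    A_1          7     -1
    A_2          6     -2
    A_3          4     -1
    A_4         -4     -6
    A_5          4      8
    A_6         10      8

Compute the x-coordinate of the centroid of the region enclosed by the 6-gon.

313/78

Apply the shoelace formula. First the cross-terms c_i = x_i·y_{i+1} − x_{i+1}·y_i:
  -8, 2, -28, -8, -48, -66  ⇒  2A = -156, A = -78.
Then Σ (x_i + x_{i+1})·c_i = -1878, so x̄ = -1878 / (6·(-78)) = 313/78.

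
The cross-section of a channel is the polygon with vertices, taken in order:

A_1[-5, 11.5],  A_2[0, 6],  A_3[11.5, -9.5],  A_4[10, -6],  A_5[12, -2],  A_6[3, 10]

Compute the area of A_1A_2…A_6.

94.75

Apply the shoelace (surveyor's) formula: 2A = Σ (x_i·y_{i+1} − x_{i+1}·y_i), indices taken mod 6.
Σ = (-30) + (-69) + (26) + (52) + (126) + (84.5) = 189.5
Area = |Σ|/2 = 94.75.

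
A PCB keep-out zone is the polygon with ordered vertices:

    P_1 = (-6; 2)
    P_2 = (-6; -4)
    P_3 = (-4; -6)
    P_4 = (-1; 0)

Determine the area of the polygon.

24

Apply Gauss's area formula: 2A = Σ (x_i·y_{i+1} − x_{i+1}·y_i), indices taken mod 4.
Σ = (36) + (20) + (-6) + (-2) = 48
Area = |Σ|/2 = 24.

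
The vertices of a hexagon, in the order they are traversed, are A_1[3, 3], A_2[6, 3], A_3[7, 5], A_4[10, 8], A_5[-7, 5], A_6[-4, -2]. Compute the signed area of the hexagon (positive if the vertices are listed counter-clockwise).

70

Apply the shoelace (surveyor's) formula: 2A = Σ (x_i·y_{i+1} − x_{i+1}·y_i), indices taken mod 6.
Cross-terms: -9, 9, 6, 106, 34, -6  ⇒  Σ = 140
Signed area = Σ/2 = 70 (positive ⇒ counter-clockwise traversal).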